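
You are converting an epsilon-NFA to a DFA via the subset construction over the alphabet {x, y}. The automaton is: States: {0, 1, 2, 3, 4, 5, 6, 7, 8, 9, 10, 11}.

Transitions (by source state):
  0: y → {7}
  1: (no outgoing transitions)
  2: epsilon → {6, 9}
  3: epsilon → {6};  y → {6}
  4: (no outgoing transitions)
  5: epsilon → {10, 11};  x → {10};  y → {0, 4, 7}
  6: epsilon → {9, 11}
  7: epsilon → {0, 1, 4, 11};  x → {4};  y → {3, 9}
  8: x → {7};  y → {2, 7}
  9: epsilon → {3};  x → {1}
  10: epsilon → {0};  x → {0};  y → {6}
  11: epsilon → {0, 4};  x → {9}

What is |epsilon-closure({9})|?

6

Start with {9}.
From 9 via epsilon: add 3.
From 3 via epsilon: add 6.
From 6 via epsilon: add 11.
From 11 via epsilon: add 0, 4.
epsilon-closure = {0, 3, 4, 6, 9, 11}, which has 6 states.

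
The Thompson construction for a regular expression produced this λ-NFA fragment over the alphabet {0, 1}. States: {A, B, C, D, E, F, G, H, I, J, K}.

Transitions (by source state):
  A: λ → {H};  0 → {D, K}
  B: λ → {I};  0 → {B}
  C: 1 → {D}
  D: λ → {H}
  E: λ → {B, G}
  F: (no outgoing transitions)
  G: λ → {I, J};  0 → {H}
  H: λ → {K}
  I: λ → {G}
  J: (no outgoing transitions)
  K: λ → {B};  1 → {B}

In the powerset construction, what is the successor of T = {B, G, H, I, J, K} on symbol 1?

K on 1 → {B}.
No 1-transition from B, G, H, I, J.
Union after reading 1: {B}.
Now take the λ-closure:
From B via λ: add I.
From I via λ: add G.
From G via λ: add J.
No new states can be added; the closed set is {B, G, I, J}.

{B, G, I, J}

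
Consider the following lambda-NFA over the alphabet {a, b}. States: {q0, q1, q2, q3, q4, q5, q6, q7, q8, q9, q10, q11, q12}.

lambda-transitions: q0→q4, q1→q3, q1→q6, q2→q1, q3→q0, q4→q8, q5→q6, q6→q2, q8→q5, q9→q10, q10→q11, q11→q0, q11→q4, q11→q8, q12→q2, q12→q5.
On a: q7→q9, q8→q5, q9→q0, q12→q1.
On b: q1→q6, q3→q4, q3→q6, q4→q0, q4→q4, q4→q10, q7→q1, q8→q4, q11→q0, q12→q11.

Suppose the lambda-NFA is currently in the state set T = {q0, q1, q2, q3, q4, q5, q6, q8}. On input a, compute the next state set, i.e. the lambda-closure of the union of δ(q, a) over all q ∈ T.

q8 on a → {q5}.
No a-transition from q0, q1, q2, q3, q4, q5, q6.
Union after reading a: {q5}.
Now take the lambda-closure:
From q5 via lambda: add q6.
From q6 via lambda: add q2.
From q2 via lambda: add q1.
From q1 via lambda: add q3.
From q3 via lambda: add q0.
From q0 via lambda: add q4.
From q4 via lambda: add q8.
No new states can be added; the closed set is {q0, q1, q2, q3, q4, q5, q6, q8}.

{q0, q1, q2, q3, q4, q5, q6, q8}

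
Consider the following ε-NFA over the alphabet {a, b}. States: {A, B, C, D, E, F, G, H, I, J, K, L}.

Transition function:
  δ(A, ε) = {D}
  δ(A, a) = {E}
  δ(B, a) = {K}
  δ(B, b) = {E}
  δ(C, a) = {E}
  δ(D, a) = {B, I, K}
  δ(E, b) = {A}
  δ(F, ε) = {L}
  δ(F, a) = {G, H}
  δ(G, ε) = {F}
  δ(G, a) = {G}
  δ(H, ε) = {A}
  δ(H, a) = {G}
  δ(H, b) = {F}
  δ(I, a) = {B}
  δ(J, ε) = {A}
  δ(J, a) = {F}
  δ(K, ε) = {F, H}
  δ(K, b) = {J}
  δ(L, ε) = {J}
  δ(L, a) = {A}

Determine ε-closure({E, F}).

Start with {E, F}.
From F via ε: add L.
From L via ε: add J.
From J via ε: add A.
From A via ε: add D.
No new states can be added; the closed set is {A, D, E, F, J, L}.

{A, D, E, F, J, L}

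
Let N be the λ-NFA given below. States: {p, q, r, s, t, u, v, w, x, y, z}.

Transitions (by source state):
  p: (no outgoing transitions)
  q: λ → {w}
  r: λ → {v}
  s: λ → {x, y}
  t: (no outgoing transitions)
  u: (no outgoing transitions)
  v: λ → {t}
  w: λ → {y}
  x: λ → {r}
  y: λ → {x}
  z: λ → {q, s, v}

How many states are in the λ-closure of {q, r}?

Start with {q, r}.
From q via λ: add w.
From r via λ: add v.
From v via λ: add t.
From w via λ: add y.
From y via λ: add x.
λ-closure = {q, r, t, v, w, x, y}, which has 7 states.

7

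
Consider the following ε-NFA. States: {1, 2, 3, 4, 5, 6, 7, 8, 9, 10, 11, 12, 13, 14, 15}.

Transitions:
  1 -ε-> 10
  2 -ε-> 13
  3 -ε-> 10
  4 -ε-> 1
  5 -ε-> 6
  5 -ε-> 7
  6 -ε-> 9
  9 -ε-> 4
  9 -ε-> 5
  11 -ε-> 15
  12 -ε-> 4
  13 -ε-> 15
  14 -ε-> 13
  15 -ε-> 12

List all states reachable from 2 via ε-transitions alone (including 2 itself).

{1, 2, 4, 10, 12, 13, 15}

Start with {2}.
From 2 via ε: add 13.
From 13 via ε: add 15.
From 15 via ε: add 12.
From 12 via ε: add 4.
From 4 via ε: add 1.
From 1 via ε: add 10.
No new states can be added; the closed set is {1, 2, 4, 10, 12, 13, 15}.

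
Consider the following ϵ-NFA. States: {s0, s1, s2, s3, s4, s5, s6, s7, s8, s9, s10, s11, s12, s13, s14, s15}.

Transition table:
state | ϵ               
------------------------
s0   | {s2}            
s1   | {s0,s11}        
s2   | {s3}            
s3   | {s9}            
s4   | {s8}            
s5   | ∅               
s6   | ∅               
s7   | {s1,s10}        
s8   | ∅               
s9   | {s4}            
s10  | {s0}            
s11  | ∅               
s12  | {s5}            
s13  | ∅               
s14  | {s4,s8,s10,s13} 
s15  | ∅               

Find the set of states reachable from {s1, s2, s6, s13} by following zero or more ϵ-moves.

{s0, s1, s2, s3, s4, s6, s8, s9, s11, s13}

Start with {s1, s2, s6, s13}.
From s1 via ϵ: add s0, s11.
From s2 via ϵ: add s3.
From s3 via ϵ: add s9.
From s9 via ϵ: add s4.
From s4 via ϵ: add s8.
No new states can be added; the closed set is {s0, s1, s2, s3, s4, s6, s8, s9, s11, s13}.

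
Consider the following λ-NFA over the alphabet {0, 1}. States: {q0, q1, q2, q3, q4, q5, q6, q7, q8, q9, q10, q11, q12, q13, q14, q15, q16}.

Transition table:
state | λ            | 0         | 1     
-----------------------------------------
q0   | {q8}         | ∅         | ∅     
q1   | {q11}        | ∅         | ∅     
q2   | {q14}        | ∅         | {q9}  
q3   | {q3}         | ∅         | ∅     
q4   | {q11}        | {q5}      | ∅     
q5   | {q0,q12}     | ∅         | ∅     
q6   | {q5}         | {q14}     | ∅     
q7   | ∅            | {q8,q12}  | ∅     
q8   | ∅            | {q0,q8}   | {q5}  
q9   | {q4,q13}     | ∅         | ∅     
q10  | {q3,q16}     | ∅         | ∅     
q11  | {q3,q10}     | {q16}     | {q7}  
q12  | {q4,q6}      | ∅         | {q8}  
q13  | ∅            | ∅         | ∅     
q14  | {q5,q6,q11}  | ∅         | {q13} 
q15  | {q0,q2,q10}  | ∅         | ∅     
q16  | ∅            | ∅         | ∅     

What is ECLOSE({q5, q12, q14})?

Start with {q5, q12, q14}.
From q5 via λ: add q0.
From q12 via λ: add q4, q6.
From q14 via λ: add q11.
From q0 via λ: add q8.
From q11 via λ: add q3, q10.
From q10 via λ: add q16.
No new states can be added; the closed set is {q0, q3, q4, q5, q6, q8, q10, q11, q12, q14, q16}.

{q0, q3, q4, q5, q6, q8, q10, q11, q12, q14, q16}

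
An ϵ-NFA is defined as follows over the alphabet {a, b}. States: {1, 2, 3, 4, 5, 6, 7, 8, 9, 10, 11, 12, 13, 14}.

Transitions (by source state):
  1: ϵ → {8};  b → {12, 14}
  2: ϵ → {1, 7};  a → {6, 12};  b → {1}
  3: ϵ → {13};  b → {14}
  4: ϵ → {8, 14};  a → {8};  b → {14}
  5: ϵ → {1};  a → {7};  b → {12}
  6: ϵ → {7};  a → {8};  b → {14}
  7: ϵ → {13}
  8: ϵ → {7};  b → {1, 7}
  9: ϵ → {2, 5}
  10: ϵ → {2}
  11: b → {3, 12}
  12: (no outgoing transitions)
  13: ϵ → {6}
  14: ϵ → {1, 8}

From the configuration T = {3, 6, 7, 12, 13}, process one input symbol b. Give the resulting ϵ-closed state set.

{1, 6, 7, 8, 13, 14}

3 on b → {14}.
6 on b → {14}.
No b-transition from 7, 12, 13.
Union after reading b: {14}.
Now take the ϵ-closure:
From 14 via ϵ: add 1, 8.
From 8 via ϵ: add 7.
From 7 via ϵ: add 13.
From 13 via ϵ: add 6.
No new states can be added; the closed set is {1, 6, 7, 8, 13, 14}.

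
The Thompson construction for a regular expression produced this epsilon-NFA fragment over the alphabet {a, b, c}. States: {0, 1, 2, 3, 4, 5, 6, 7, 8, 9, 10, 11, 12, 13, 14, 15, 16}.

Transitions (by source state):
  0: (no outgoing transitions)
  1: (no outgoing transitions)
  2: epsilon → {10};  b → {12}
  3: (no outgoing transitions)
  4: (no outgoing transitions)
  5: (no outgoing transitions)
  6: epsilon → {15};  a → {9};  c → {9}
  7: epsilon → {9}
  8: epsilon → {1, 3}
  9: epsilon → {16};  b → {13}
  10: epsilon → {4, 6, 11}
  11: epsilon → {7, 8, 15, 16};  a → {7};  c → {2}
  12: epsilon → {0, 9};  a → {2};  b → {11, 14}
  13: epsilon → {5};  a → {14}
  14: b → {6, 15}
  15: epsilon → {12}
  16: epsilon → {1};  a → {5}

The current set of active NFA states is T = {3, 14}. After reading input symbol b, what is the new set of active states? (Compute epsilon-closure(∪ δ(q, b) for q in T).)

{0, 1, 6, 9, 12, 15, 16}

14 on b → {6, 15}.
No b-transition from 3.
Union after reading b: {6, 15}.
Now take the epsilon-closure:
From 15 via epsilon: add 12.
From 12 via epsilon: add 0, 9.
From 9 via epsilon: add 16.
From 16 via epsilon: add 1.
No new states can be added; the closed set is {0, 1, 6, 9, 12, 15, 16}.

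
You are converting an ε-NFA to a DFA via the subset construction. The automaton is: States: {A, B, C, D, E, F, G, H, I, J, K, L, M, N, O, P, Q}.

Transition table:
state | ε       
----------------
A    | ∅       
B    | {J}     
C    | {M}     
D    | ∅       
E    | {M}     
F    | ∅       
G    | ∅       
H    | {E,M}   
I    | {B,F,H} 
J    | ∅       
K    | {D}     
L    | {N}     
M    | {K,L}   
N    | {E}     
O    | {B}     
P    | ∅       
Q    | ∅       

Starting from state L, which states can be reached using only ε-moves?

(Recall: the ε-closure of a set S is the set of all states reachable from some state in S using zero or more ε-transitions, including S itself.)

{D, E, K, L, M, N}

Start with {L}.
From L via ε: add N.
From N via ε: add E.
From E via ε: add M.
From M via ε: add K.
From K via ε: add D.
No new states can be added; the closed set is {D, E, K, L, M, N}.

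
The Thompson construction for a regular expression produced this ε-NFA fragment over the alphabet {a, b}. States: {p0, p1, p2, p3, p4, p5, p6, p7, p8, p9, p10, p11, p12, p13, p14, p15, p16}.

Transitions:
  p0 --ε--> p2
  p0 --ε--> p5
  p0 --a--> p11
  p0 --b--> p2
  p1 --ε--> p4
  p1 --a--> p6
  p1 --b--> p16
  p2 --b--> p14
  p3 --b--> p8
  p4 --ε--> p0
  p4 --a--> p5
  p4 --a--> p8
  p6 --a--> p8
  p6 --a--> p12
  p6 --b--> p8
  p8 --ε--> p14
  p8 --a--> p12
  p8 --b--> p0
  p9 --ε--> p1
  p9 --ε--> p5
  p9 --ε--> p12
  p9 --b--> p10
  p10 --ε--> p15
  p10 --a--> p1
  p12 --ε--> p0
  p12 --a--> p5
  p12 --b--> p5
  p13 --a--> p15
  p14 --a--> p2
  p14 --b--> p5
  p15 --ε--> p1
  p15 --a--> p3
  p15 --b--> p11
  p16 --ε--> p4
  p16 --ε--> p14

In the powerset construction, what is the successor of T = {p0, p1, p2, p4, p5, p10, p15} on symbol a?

p0 on a → {p11}.
p1 on a → {p6}.
p4 on a → {p5, p8}.
p10 on a → {p1}.
p15 on a → {p3}.
No a-transition from p2, p5.
Union after reading a: {p1, p3, p5, p6, p8, p11}.
Now take the ε-closure:
From p1 via ε: add p4.
From p8 via ε: add p14.
From p4 via ε: add p0.
From p0 via ε: add p2.
No new states can be added; the closed set is {p0, p1, p2, p3, p4, p5, p6, p8, p11, p14}.

{p0, p1, p2, p3, p4, p5, p6, p8, p11, p14}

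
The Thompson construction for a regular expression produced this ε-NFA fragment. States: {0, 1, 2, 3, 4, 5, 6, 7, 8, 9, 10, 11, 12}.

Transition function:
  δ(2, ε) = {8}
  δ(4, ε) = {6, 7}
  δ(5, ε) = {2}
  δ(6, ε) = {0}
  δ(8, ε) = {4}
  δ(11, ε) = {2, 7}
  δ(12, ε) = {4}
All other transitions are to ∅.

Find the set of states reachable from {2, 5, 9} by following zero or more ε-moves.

Start with {2, 5, 9}.
From 2 via ε: add 8.
From 8 via ε: add 4.
From 4 via ε: add 6, 7.
From 6 via ε: add 0.
No new states can be added; the closed set is {0, 2, 4, 5, 6, 7, 8, 9}.

{0, 2, 4, 5, 6, 7, 8, 9}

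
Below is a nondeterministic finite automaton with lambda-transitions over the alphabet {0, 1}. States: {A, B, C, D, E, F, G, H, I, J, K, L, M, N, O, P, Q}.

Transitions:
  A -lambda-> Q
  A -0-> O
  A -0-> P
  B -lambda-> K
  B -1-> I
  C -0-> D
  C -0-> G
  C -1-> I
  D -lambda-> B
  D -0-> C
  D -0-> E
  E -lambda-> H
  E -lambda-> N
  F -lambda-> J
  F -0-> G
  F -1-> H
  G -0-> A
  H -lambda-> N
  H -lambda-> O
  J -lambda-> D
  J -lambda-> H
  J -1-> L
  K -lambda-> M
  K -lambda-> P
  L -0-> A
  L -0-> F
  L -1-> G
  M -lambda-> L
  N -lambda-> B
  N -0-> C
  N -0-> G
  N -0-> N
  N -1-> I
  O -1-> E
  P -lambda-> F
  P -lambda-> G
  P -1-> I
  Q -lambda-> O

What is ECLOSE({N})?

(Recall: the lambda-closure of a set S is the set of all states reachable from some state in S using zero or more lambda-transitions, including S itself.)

{B, D, F, G, H, J, K, L, M, N, O, P}

Start with {N}.
From N via lambda: add B.
From B via lambda: add K.
From K via lambda: add M, P.
From M via lambda: add L.
From P via lambda: add F, G.
From F via lambda: add J.
From J via lambda: add D, H.
From H via lambda: add O.
No new states can be added; the closed set is {B, D, F, G, H, J, K, L, M, N, O, P}.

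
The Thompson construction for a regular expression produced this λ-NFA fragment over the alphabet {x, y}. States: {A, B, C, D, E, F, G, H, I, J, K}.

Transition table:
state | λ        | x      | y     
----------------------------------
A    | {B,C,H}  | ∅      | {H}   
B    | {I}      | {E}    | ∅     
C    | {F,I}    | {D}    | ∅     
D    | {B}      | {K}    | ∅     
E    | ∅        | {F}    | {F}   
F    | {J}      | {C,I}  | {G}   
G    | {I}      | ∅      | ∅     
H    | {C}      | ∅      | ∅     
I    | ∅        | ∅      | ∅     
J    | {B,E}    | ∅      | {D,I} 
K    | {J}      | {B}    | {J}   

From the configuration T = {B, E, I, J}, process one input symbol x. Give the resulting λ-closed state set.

{B, E, F, I, J}

B on x → {E}.
E on x → {F}.
No x-transition from I, J.
Union after reading x: {E, F}.
Now take the λ-closure:
From F via λ: add J.
From J via λ: add B.
From B via λ: add I.
No new states can be added; the closed set is {B, E, F, I, J}.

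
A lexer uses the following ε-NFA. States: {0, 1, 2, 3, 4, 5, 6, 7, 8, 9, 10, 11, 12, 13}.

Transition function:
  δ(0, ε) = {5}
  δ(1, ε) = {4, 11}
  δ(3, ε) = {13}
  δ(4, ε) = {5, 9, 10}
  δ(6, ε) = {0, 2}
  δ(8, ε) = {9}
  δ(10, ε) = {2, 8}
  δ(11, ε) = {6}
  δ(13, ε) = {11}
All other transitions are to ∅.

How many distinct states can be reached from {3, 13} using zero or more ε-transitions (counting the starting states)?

7

Start with {3, 13}.
From 13 via ε: add 11.
From 11 via ε: add 6.
From 6 via ε: add 0, 2.
From 0 via ε: add 5.
ε-closure = {0, 2, 3, 5, 6, 11, 13}, which has 7 states.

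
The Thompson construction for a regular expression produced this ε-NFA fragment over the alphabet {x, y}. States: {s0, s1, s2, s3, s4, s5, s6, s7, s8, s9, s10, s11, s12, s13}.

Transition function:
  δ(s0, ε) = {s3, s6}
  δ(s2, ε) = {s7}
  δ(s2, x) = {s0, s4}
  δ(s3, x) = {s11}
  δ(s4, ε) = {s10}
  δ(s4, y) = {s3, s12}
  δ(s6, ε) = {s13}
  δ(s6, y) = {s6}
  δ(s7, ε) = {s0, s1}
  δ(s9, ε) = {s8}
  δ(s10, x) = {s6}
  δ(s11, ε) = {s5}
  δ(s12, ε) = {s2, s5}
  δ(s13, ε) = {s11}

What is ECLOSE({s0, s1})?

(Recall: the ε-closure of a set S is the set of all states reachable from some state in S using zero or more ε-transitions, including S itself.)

Start with {s0, s1}.
From s0 via ε: add s3, s6.
From s6 via ε: add s13.
From s13 via ε: add s11.
From s11 via ε: add s5.
No new states can be added; the closed set is {s0, s1, s3, s5, s6, s11, s13}.

{s0, s1, s3, s5, s6, s11, s13}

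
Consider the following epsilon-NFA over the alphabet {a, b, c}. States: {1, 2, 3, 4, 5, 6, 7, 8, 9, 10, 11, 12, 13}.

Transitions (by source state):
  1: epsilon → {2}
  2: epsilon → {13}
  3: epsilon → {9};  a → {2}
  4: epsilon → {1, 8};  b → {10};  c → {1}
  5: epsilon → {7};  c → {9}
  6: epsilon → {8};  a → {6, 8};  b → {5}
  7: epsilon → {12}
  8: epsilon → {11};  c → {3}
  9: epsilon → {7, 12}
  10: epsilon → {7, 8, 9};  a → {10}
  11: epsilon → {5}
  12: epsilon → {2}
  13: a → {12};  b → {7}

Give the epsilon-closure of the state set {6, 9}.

{2, 5, 6, 7, 8, 9, 11, 12, 13}

Start with {6, 9}.
From 6 via epsilon: add 8.
From 9 via epsilon: add 7, 12.
From 8 via epsilon: add 11.
From 12 via epsilon: add 2.
From 2 via epsilon: add 13.
From 11 via epsilon: add 5.
No new states can be added; the closed set is {2, 5, 6, 7, 8, 9, 11, 12, 13}.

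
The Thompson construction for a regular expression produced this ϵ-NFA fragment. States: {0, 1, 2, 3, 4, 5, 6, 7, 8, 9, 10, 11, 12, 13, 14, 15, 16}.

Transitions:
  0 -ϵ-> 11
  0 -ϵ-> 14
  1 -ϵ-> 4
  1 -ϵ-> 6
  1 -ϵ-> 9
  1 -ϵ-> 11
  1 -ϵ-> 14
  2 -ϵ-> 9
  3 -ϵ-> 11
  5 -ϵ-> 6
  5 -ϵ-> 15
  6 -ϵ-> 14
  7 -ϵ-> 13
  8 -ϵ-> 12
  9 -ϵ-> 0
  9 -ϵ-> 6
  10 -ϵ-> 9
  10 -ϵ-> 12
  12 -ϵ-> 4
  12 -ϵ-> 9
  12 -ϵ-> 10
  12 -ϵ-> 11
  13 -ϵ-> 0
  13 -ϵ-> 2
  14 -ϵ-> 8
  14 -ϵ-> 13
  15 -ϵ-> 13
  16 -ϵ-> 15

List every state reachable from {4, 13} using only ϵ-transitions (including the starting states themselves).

{0, 2, 4, 6, 8, 9, 10, 11, 12, 13, 14}

Start with {4, 13}.
From 13 via ϵ: add 0, 2.
From 0 via ϵ: add 11, 14.
From 2 via ϵ: add 9.
From 9 via ϵ: add 6.
From 14 via ϵ: add 8.
From 8 via ϵ: add 12.
From 12 via ϵ: add 10.
No new states can be added; the closed set is {0, 2, 4, 6, 8, 9, 10, 11, 12, 13, 14}.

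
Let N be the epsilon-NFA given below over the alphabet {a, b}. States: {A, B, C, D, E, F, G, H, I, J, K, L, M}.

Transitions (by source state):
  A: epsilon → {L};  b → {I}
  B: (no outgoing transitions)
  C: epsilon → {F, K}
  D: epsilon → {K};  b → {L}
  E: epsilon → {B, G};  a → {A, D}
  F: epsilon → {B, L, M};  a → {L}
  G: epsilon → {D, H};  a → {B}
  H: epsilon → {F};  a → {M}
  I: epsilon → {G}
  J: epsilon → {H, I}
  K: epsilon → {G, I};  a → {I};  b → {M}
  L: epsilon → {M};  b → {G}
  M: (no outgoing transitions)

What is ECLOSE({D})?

Start with {D}.
From D via epsilon: add K.
From K via epsilon: add G, I.
From G via epsilon: add H.
From H via epsilon: add F.
From F via epsilon: add B, L, M.
No new states can be added; the closed set is {B, D, F, G, H, I, K, L, M}.

{B, D, F, G, H, I, K, L, M}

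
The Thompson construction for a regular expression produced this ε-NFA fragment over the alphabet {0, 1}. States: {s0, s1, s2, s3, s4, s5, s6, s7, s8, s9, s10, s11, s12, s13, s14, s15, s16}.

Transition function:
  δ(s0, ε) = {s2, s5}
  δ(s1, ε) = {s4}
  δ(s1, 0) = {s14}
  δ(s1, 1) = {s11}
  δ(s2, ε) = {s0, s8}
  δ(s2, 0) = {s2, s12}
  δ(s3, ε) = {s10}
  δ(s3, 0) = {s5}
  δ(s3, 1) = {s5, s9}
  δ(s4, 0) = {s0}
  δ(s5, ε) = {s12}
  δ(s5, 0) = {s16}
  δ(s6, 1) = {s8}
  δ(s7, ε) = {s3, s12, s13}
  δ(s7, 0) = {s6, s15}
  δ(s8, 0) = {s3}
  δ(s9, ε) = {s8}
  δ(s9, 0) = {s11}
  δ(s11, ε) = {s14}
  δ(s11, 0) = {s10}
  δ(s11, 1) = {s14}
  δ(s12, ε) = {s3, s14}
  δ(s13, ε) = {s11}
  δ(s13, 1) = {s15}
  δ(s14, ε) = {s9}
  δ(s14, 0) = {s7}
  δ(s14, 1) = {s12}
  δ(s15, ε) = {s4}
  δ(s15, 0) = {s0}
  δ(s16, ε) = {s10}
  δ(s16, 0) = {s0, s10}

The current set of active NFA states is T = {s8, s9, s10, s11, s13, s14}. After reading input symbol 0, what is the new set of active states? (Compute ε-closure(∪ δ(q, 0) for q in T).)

s8 on 0 → {s3}.
s9 on 0 → {s11}.
s11 on 0 → {s10}.
s14 on 0 → {s7}.
No 0-transition from s10, s13.
Union after reading 0: {s3, s7, s10, s11}.
Now take the ε-closure:
From s7 via ε: add s12, s13.
From s11 via ε: add s14.
From s14 via ε: add s9.
From s9 via ε: add s8.
No new states can be added; the closed set is {s3, s7, s8, s9, s10, s11, s12, s13, s14}.

{s3, s7, s8, s9, s10, s11, s12, s13, s14}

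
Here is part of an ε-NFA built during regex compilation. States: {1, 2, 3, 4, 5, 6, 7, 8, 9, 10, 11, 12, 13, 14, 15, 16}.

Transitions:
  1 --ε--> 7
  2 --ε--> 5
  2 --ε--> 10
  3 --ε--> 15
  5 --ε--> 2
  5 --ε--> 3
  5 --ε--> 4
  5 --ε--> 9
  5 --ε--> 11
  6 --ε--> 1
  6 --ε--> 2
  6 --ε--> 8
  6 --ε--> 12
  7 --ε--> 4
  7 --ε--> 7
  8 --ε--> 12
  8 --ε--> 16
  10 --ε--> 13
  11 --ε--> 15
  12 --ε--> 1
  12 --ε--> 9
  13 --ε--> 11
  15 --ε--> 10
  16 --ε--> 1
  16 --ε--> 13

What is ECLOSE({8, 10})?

Start with {8, 10}.
From 8 via ε: add 12, 16.
From 10 via ε: add 13.
From 12 via ε: add 1, 9.
From 13 via ε: add 11.
From 1 via ε: add 7.
From 11 via ε: add 15.
From 7 via ε: add 4.
No new states can be added; the closed set is {1, 4, 7, 8, 9, 10, 11, 12, 13, 15, 16}.

{1, 4, 7, 8, 9, 10, 11, 12, 13, 15, 16}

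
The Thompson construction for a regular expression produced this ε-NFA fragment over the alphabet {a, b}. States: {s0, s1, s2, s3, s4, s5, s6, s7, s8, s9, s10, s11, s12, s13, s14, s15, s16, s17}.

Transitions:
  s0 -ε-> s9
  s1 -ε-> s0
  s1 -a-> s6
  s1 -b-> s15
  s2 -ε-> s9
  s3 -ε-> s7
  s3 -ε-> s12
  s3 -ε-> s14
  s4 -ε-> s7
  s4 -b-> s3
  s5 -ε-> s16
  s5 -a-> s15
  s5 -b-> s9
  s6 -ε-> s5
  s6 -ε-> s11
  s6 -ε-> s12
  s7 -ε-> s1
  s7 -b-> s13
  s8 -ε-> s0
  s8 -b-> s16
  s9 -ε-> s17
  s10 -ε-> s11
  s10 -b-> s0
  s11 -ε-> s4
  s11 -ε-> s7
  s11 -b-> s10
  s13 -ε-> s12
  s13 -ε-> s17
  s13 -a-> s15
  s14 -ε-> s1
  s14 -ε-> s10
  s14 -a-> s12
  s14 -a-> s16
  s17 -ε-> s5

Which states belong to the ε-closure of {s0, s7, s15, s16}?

{s0, s1, s5, s7, s9, s15, s16, s17}

Start with {s0, s7, s15, s16}.
From s0 via ε: add s9.
From s7 via ε: add s1.
From s9 via ε: add s17.
From s17 via ε: add s5.
No new states can be added; the closed set is {s0, s1, s5, s7, s9, s15, s16, s17}.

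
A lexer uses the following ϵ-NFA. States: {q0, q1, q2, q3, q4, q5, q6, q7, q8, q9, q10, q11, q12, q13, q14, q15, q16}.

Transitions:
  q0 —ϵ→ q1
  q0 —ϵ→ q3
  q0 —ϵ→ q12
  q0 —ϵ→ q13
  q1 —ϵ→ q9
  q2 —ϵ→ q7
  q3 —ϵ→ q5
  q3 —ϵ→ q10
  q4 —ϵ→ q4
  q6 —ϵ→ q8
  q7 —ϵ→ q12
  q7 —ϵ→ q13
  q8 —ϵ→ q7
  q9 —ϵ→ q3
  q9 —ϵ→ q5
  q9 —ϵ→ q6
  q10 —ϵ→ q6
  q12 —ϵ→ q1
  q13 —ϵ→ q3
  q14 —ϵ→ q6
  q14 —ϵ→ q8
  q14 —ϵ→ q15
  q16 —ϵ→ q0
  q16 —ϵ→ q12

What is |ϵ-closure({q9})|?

Start with {q9}.
From q9 via ϵ: add q3, q5, q6.
From q3 via ϵ: add q10.
From q6 via ϵ: add q8.
From q8 via ϵ: add q7.
From q7 via ϵ: add q12, q13.
From q12 via ϵ: add q1.
ϵ-closure = {q1, q3, q5, q6, q7, q8, q9, q10, q12, q13}, which has 10 states.

10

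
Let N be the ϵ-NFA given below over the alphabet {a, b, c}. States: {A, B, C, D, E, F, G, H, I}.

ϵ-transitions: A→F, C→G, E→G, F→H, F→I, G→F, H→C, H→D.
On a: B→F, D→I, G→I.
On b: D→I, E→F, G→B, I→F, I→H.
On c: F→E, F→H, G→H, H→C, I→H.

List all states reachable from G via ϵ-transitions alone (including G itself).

{C, D, F, G, H, I}

Start with {G}.
From G via ϵ: add F.
From F via ϵ: add H, I.
From H via ϵ: add C, D.
No new states can be added; the closed set is {C, D, F, G, H, I}.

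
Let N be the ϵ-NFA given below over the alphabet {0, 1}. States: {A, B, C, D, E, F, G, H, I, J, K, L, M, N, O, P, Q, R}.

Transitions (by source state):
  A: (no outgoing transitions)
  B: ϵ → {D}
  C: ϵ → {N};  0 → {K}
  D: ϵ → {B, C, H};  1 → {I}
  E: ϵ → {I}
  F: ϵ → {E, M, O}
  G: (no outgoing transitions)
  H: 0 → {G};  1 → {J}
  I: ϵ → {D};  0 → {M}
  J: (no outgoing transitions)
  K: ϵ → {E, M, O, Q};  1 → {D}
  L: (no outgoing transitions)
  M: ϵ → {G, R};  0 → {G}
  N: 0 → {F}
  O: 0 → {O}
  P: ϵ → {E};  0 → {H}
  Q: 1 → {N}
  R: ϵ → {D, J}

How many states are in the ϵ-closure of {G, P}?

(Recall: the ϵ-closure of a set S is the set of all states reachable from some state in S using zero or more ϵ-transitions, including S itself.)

9

Start with {G, P}.
From P via ϵ: add E.
From E via ϵ: add I.
From I via ϵ: add D.
From D via ϵ: add B, C, H.
From C via ϵ: add N.
ϵ-closure = {B, C, D, E, G, H, I, N, P}, which has 9 states.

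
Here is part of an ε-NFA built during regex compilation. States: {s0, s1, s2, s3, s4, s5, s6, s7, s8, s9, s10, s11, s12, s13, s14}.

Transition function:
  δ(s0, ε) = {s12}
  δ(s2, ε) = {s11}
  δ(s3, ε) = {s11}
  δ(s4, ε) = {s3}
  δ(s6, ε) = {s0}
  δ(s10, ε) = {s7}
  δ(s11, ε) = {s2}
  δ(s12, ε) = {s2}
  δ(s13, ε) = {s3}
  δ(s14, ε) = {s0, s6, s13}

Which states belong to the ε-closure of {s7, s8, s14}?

Start with {s7, s8, s14}.
From s14 via ε: add s0, s6, s13.
From s0 via ε: add s12.
From s13 via ε: add s3.
From s3 via ε: add s11.
From s12 via ε: add s2.
No new states can be added; the closed set is {s0, s2, s3, s6, s7, s8, s11, s12, s13, s14}.

{s0, s2, s3, s6, s7, s8, s11, s12, s13, s14}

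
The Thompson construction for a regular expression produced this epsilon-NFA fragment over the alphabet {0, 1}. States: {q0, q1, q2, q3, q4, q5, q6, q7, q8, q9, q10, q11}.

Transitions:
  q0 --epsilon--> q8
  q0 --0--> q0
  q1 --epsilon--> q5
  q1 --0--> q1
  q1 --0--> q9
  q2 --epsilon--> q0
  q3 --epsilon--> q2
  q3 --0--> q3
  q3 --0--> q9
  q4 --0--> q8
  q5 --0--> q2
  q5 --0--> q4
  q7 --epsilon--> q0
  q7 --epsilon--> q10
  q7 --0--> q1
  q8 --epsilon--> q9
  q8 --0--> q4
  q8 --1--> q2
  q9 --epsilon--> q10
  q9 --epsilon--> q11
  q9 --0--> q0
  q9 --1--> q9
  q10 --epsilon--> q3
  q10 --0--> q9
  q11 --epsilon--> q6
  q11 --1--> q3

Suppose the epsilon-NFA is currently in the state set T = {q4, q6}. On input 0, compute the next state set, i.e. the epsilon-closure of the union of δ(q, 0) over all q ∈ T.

{q0, q2, q3, q6, q8, q9, q10, q11}

q4 on 0 → {q8}.
No 0-transition from q6.
Union after reading 0: {q8}.
Now take the epsilon-closure:
From q8 via epsilon: add q9.
From q9 via epsilon: add q10, q11.
From q10 via epsilon: add q3.
From q11 via epsilon: add q6.
From q3 via epsilon: add q2.
From q2 via epsilon: add q0.
No new states can be added; the closed set is {q0, q2, q3, q6, q8, q9, q10, q11}.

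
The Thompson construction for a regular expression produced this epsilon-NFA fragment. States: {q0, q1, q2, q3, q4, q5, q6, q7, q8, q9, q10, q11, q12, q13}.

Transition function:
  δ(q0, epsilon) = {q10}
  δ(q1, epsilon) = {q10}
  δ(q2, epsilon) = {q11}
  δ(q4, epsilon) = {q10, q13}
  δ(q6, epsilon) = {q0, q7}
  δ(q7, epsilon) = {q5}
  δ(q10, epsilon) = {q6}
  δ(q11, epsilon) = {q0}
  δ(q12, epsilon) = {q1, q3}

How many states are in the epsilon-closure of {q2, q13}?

8

Start with {q2, q13}.
From q2 via epsilon: add q11.
From q11 via epsilon: add q0.
From q0 via epsilon: add q10.
From q10 via epsilon: add q6.
From q6 via epsilon: add q7.
From q7 via epsilon: add q5.
epsilon-closure = {q0, q2, q5, q6, q7, q10, q11, q13}, which has 8 states.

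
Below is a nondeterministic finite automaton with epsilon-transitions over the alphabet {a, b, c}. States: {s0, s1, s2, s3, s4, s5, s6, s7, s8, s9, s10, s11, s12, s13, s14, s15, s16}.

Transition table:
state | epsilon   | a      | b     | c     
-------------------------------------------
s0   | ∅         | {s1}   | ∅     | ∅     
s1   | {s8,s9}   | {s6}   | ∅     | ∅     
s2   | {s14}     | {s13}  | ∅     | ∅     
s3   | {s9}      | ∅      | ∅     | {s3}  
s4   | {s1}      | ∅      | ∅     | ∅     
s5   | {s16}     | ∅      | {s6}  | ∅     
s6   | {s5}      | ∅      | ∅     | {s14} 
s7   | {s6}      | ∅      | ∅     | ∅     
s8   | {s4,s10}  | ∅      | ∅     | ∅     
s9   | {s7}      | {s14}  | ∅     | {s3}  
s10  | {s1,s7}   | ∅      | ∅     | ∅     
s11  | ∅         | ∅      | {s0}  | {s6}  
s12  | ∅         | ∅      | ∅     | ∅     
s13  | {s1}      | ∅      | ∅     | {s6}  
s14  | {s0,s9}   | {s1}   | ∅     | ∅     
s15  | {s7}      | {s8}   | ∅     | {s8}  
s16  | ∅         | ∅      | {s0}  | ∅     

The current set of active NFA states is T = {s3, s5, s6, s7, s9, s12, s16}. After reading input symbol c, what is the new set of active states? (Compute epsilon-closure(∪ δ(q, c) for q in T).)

{s0, s3, s5, s6, s7, s9, s14, s16}

s3 on c → {s3}.
s6 on c → {s14}.
s9 on c → {s3}.
No c-transition from s5, s7, s12, s16.
Union after reading c: {s3, s14}.
Now take the epsilon-closure:
From s3 via epsilon: add s9.
From s14 via epsilon: add s0.
From s9 via epsilon: add s7.
From s7 via epsilon: add s6.
From s6 via epsilon: add s5.
From s5 via epsilon: add s16.
No new states can be added; the closed set is {s0, s3, s5, s6, s7, s9, s14, s16}.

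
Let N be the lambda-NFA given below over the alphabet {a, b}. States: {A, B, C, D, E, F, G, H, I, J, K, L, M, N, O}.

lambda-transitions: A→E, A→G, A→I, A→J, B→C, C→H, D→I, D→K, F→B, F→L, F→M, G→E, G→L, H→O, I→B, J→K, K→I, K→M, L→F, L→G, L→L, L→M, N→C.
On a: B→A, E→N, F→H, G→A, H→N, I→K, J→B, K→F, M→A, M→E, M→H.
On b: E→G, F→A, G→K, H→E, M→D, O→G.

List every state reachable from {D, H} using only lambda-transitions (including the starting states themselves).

{B, C, D, H, I, K, M, O}

Start with {D, H}.
From D via lambda: add I, K.
From H via lambda: add O.
From I via lambda: add B.
From K via lambda: add M.
From B via lambda: add C.
No new states can be added; the closed set is {B, C, D, H, I, K, M, O}.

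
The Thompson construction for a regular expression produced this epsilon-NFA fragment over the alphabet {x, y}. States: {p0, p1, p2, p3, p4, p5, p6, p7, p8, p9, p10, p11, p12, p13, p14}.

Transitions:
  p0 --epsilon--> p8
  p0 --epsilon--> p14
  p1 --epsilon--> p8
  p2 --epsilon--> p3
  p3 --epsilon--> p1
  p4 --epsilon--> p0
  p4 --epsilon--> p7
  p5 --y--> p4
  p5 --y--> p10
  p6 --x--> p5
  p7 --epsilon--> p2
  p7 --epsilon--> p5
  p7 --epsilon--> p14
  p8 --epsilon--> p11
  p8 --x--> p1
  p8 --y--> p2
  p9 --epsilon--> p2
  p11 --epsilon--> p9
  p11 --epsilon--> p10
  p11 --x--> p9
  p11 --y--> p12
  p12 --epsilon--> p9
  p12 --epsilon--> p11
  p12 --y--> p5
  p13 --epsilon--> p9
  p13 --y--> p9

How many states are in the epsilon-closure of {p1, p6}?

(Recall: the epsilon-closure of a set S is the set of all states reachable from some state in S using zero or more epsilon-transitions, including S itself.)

8

Start with {p1, p6}.
From p1 via epsilon: add p8.
From p8 via epsilon: add p11.
From p11 via epsilon: add p9, p10.
From p9 via epsilon: add p2.
From p2 via epsilon: add p3.
epsilon-closure = {p1, p2, p3, p6, p8, p9, p10, p11}, which has 8 states.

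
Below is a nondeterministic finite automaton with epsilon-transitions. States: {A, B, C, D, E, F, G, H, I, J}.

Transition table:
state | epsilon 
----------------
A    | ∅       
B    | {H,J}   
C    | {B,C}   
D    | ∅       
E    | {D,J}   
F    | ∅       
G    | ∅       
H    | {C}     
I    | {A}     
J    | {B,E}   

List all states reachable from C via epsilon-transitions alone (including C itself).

{B, C, D, E, H, J}

Start with {C}.
From C via epsilon: add B.
From B via epsilon: add H, J.
From J via epsilon: add E.
From E via epsilon: add D.
No new states can be added; the closed set is {B, C, D, E, H, J}.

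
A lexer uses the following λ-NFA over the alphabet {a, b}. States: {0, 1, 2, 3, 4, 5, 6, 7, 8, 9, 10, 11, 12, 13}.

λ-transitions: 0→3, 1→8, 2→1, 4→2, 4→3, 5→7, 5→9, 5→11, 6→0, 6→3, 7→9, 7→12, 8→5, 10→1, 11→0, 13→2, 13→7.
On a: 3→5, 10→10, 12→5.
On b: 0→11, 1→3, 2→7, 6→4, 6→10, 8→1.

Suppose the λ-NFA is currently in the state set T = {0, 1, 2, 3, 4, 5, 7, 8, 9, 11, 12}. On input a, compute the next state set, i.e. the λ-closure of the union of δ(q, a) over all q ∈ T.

3 on a → {5}.
12 on a → {5}.
No a-transition from 0, 1, 2, 4, 5, 7, 8, 9, 11.
Union after reading a: {5}.
Now take the λ-closure:
From 5 via λ: add 7, 9, 11.
From 7 via λ: add 12.
From 11 via λ: add 0.
From 0 via λ: add 3.
No new states can be added; the closed set is {0, 3, 5, 7, 9, 11, 12}.

{0, 3, 5, 7, 9, 11, 12}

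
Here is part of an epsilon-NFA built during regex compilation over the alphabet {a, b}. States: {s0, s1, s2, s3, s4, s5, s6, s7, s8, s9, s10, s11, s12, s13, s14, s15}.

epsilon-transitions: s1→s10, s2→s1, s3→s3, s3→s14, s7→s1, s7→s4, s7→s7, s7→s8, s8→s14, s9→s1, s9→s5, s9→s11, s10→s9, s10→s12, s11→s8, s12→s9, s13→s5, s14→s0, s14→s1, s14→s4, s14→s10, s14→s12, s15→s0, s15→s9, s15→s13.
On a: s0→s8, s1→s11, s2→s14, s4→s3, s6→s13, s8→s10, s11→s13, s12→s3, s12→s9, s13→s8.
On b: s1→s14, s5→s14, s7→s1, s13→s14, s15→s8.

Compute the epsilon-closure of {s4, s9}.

{s0, s1, s4, s5, s8, s9, s10, s11, s12, s14}

Start with {s4, s9}.
From s9 via epsilon: add s1, s5, s11.
From s1 via epsilon: add s10.
From s11 via epsilon: add s8.
From s8 via epsilon: add s14.
From s10 via epsilon: add s12.
From s14 via epsilon: add s0.
No new states can be added; the closed set is {s0, s1, s4, s5, s8, s9, s10, s11, s12, s14}.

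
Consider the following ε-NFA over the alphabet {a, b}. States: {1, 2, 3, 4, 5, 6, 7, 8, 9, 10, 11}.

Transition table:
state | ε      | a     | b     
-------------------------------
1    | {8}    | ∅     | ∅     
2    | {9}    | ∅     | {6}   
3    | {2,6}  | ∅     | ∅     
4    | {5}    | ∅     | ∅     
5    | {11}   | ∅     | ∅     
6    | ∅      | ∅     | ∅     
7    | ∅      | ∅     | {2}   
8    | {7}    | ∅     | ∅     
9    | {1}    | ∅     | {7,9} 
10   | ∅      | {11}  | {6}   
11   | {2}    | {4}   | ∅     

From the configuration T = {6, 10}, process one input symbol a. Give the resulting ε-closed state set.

10 on a → {11}.
No a-transition from 6.
Union after reading a: {11}.
Now take the ε-closure:
From 11 via ε: add 2.
From 2 via ε: add 9.
From 9 via ε: add 1.
From 1 via ε: add 8.
From 8 via ε: add 7.
No new states can be added; the closed set is {1, 2, 7, 8, 9, 11}.

{1, 2, 7, 8, 9, 11}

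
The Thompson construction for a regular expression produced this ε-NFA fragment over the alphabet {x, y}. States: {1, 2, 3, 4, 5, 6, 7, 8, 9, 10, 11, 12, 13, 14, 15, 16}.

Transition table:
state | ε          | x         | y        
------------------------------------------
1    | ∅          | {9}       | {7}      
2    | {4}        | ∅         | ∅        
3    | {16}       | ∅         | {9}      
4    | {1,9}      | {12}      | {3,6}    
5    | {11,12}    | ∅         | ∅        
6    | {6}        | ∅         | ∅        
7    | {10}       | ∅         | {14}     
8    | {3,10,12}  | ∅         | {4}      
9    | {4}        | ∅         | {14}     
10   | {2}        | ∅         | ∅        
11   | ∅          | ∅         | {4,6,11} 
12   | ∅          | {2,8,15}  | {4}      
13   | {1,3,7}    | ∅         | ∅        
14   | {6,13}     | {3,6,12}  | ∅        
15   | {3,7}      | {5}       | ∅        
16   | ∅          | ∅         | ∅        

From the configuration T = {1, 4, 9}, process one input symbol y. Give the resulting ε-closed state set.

{1, 2, 3, 4, 6, 7, 9, 10, 13, 14, 16}

1 on y → {7}.
4 on y → {3, 6}.
9 on y → {14}.
Union after reading y: {3, 6, 7, 14}.
Now take the ε-closure:
From 3 via ε: add 16.
From 7 via ε: add 10.
From 14 via ε: add 13.
From 10 via ε: add 2.
From 13 via ε: add 1.
From 2 via ε: add 4.
From 4 via ε: add 9.
No new states can be added; the closed set is {1, 2, 3, 4, 6, 7, 9, 10, 13, 14, 16}.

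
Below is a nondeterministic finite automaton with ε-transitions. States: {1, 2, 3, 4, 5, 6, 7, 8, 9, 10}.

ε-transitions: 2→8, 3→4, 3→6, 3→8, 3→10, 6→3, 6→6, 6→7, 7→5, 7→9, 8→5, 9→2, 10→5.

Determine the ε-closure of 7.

{2, 5, 7, 8, 9}

Start with {7}.
From 7 via ε: add 5, 9.
From 9 via ε: add 2.
From 2 via ε: add 8.
No new states can be added; the closed set is {2, 5, 7, 8, 9}.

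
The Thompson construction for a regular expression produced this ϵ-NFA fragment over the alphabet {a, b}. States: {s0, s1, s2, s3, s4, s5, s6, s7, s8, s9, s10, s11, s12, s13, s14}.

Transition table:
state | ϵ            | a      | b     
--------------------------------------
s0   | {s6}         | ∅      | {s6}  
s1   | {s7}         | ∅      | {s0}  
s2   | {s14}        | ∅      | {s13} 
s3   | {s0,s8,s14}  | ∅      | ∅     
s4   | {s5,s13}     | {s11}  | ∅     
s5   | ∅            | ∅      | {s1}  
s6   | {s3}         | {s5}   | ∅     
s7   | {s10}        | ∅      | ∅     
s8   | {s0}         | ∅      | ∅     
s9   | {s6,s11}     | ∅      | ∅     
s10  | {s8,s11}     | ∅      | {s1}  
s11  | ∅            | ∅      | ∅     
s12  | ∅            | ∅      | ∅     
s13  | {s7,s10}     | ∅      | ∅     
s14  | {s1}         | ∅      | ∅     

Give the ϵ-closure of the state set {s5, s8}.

{s0, s1, s3, s5, s6, s7, s8, s10, s11, s14}

Start with {s5, s8}.
From s8 via ϵ: add s0.
From s0 via ϵ: add s6.
From s6 via ϵ: add s3.
From s3 via ϵ: add s14.
From s14 via ϵ: add s1.
From s1 via ϵ: add s7.
From s7 via ϵ: add s10.
From s10 via ϵ: add s11.
No new states can be added; the closed set is {s0, s1, s3, s5, s6, s7, s8, s10, s11, s14}.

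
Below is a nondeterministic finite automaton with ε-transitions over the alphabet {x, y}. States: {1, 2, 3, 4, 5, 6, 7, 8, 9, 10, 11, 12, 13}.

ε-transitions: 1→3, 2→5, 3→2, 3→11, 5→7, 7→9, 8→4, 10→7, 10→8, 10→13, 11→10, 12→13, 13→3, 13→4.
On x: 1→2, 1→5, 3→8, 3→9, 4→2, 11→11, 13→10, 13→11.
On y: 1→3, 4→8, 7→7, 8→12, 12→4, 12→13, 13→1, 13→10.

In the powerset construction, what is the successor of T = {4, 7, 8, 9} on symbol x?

{2, 5, 7, 9}

4 on x → {2}.
No x-transition from 7, 8, 9.
Union after reading x: {2}.
Now take the ε-closure:
From 2 via ε: add 5.
From 5 via ε: add 7.
From 7 via ε: add 9.
No new states can be added; the closed set is {2, 5, 7, 9}.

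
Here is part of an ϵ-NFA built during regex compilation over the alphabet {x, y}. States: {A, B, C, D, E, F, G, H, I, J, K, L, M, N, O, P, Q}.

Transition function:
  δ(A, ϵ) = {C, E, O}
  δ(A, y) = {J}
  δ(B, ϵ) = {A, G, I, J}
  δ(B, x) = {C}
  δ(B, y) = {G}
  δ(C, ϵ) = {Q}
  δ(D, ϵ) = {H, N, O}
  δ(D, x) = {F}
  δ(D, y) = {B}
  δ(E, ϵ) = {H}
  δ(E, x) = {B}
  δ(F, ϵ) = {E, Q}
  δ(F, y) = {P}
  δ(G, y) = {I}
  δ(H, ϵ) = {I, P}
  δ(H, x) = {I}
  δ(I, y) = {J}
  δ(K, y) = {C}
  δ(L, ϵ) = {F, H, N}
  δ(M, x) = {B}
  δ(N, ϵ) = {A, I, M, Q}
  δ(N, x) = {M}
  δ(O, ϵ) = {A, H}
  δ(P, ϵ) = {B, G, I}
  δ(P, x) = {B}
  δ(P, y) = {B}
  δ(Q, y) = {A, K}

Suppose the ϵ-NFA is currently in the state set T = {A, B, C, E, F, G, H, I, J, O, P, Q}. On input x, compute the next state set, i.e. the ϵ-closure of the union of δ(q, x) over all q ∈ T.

B on x → {C}.
E on x → {B}.
H on x → {I}.
P on x → {B}.
No x-transition from A, C, F, G, I, J, O, Q.
Union after reading x: {B, C, I}.
Now take the ϵ-closure:
From B via ϵ: add A, G, J.
From C via ϵ: add Q.
From A via ϵ: add E, O.
From E via ϵ: add H.
From H via ϵ: add P.
No new states can be added; the closed set is {A, B, C, E, G, H, I, J, O, P, Q}.

{A, B, C, E, G, H, I, J, O, P, Q}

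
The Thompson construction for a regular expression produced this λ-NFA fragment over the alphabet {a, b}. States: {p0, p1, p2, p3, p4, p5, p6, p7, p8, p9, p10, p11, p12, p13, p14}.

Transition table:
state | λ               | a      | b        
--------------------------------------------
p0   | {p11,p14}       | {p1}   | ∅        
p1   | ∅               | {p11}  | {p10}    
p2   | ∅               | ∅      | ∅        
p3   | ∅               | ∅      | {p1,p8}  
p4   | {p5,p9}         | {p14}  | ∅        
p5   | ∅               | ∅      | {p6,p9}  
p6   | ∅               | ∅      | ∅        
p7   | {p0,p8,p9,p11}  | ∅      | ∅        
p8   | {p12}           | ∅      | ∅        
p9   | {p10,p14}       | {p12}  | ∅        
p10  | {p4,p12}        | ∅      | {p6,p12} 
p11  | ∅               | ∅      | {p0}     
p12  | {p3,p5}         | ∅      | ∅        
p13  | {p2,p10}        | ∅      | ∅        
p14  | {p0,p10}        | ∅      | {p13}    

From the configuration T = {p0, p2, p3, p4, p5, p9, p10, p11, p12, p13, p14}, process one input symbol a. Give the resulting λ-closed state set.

p0 on a → {p1}.
p4 on a → {p14}.
p9 on a → {p12}.
No a-transition from p2, p3, p5, p10, p11, p12, p13, p14.
Union after reading a: {p1, p12, p14}.
Now take the λ-closure:
From p12 via λ: add p3, p5.
From p14 via λ: add p0, p10.
From p0 via λ: add p11.
From p10 via λ: add p4.
From p4 via λ: add p9.
No new states can be added; the closed set is {p0, p1, p3, p4, p5, p9, p10, p11, p12, p14}.

{p0, p1, p3, p4, p5, p9, p10, p11, p12, p14}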